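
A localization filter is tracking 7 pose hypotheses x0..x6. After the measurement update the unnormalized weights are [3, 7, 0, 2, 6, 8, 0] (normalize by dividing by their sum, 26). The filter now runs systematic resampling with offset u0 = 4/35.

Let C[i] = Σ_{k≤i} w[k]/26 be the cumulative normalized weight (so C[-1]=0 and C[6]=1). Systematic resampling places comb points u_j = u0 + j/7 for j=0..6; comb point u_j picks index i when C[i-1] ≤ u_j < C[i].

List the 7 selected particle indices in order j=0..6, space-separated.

0 1 3 4 4 5 5

C = [3/26, 5/13, 5/13, 6/13, 9/13, 1, 1]
j=0: u_0=4/35 ∈ [0, 3/26) → index 0
j=1: u_1=9/35 ∈ [3/26, 5/13) → index 1
j=2: u_2=2/5 ∈ [5/13, 6/13) → index 3
j=3: u_3=19/35 ∈ [6/13, 9/13) → index 4
j=4: u_4=24/35 ∈ [6/13, 9/13) → index 4
j=5: u_5=29/35 ∈ [9/13, 1) → index 5
j=6: u_6=34/35 ∈ [9/13, 1) → index 5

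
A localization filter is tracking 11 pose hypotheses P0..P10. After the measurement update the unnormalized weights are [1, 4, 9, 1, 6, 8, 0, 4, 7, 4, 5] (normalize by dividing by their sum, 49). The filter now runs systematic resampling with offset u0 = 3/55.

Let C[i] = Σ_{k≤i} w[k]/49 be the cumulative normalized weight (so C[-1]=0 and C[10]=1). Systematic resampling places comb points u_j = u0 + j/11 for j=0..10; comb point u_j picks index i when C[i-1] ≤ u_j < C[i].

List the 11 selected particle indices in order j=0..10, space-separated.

1 2 2 4 4 5 7 8 8 9 10

C = [1/49, 5/49, 2/7, 15/49, 3/7, 29/49, 29/49, 33/49, 40/49, 44/49, 1]
j=0: u_0=3/55 ∈ [1/49, 5/49) → index 1
j=1: u_1=8/55 ∈ [5/49, 2/7) → index 2
j=2: u_2=13/55 ∈ [5/49, 2/7) → index 2
j=3: u_3=18/55 ∈ [15/49, 3/7) → index 4
j=4: u_4=23/55 ∈ [15/49, 3/7) → index 4
j=5: u_5=28/55 ∈ [3/7, 29/49) → index 5
j=6: u_6=3/5 ∈ [29/49, 33/49) → index 7
j=7: u_7=38/55 ∈ [33/49, 40/49) → index 8
j=8: u_8=43/55 ∈ [33/49, 40/49) → index 8
j=9: u_9=48/55 ∈ [40/49, 44/49) → index 9
j=10: u_10=53/55 ∈ [44/49, 1) → index 10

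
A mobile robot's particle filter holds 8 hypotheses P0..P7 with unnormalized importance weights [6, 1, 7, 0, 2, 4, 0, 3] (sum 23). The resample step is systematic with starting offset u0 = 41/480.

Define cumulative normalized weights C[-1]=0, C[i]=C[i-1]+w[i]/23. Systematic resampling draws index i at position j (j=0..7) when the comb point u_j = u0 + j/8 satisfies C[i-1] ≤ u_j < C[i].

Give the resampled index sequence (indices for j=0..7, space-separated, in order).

C = [6/23, 7/23, 14/23, 14/23, 16/23, 20/23, 20/23, 1]
j=0: u_0=41/480 ∈ [0, 6/23) → index 0
j=1: u_1=101/480 ∈ [0, 6/23) → index 0
j=2: u_2=161/480 ∈ [7/23, 14/23) → index 2
j=3: u_3=221/480 ∈ [7/23, 14/23) → index 2
j=4: u_4=281/480 ∈ [7/23, 14/23) → index 2
j=5: u_5=341/480 ∈ [16/23, 20/23) → index 5
j=6: u_6=401/480 ∈ [16/23, 20/23) → index 5
j=7: u_7=461/480 ∈ [20/23, 1) → index 7

0 0 2 2 2 5 5 7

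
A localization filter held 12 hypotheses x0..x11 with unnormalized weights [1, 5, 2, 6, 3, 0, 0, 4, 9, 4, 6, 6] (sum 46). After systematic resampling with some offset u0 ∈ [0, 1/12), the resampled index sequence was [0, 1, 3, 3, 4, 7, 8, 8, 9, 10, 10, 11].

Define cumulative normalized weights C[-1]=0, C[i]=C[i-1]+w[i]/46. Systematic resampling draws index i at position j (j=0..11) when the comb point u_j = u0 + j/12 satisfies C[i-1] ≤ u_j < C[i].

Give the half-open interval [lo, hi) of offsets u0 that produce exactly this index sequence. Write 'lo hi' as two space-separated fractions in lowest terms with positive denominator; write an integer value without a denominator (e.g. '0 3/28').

1/138 1/46

C = [1/46, 3/23, 4/23, 7/23, 17/46, 17/46, 17/46, 21/46, 15/23, 17/23, 20/23, 1]
j=0 picked index 0: u0 ∈ [0, 1/46)
j=1 picked index 1: u0 ∈ [-17/276, 13/276)
j=2 picked index 3: u0 ∈ [1/138, 19/138)
j=3 picked index 3: u0 ∈ [-7/92, 5/92)
j=4 picked index 4: u0 ∈ [-2/69, 5/138)
j=5 picked index 7: u0 ∈ [-13/276, 11/276)
j=6 picked index 8: u0 ∈ [-1/23, 7/46)
j=7 picked index 8: u0 ∈ [-35/276, 19/276)
j=8 picked index 9: u0 ∈ [-1/69, 5/69)
j=9 picked index 10: u0 ∈ [-1/92, 11/92)
j=10 picked index 10: u0 ∈ [-13/138, 5/138)
j=11 picked index 11: u0 ∈ [-13/276, 1/12)
intersection: [1/138, 1/46)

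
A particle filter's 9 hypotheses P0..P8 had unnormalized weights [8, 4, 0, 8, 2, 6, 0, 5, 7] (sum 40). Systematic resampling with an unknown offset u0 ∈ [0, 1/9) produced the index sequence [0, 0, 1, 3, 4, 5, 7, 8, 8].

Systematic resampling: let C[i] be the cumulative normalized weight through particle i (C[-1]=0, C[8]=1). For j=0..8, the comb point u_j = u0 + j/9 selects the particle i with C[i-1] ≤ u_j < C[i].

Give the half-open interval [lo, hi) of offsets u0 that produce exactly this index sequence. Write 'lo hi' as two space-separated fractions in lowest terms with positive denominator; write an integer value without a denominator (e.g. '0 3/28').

C = [1/5, 3/10, 3/10, 1/2, 11/20, 7/10, 7/10, 33/40, 1]
j=0 picked index 0: u0 ∈ [0, 1/5)
j=1 picked index 0: u0 ∈ [-1/9, 4/45)
j=2 picked index 1: u0 ∈ [-1/45, 7/90)
j=3 picked index 3: u0 ∈ [-1/30, 1/6)
j=4 picked index 4: u0 ∈ [1/18, 19/180)
j=5 picked index 5: u0 ∈ [-1/180, 13/90)
j=6 picked index 7: u0 ∈ [1/30, 19/120)
j=7 picked index 8: u0 ∈ [17/360, 2/9)
j=8 picked index 8: u0 ∈ [-23/360, 1/9)
intersection: [1/18, 7/90)

1/18 7/90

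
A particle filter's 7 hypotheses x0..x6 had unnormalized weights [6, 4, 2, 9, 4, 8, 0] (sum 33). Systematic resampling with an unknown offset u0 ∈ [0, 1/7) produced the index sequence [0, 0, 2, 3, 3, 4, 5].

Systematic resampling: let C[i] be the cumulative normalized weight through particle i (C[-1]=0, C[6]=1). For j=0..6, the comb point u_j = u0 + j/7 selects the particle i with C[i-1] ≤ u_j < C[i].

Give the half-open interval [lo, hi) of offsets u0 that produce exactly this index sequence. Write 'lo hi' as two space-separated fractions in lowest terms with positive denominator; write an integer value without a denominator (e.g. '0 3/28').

C = [2/11, 10/33, 4/11, 7/11, 25/33, 1, 1]
j=0 picked index 0: u0 ∈ [0, 2/11)
j=1 picked index 0: u0 ∈ [-1/7, 3/77)
j=2 picked index 2: u0 ∈ [4/231, 6/77)
j=3 picked index 3: u0 ∈ [-5/77, 16/77)
j=4 picked index 3: u0 ∈ [-16/77, 5/77)
j=5 picked index 4: u0 ∈ [-6/77, 10/231)
j=6 picked index 5: u0 ∈ [-23/231, 1/7)
intersection: [4/231, 3/77)

4/231 3/77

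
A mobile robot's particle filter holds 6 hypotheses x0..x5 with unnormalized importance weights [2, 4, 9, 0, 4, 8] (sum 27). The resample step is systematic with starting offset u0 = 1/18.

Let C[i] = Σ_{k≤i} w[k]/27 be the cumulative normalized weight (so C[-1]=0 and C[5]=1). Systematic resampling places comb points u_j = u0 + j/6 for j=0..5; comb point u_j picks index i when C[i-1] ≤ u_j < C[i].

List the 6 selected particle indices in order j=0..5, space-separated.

C = [2/27, 2/9, 5/9, 5/9, 19/27, 1]
j=0: u_0=1/18 ∈ [0, 2/27) → index 0
j=1: u_1=2/9 ∈ [2/9, 5/9) → index 2
j=2: u_2=7/18 ∈ [2/9, 5/9) → index 2
j=3: u_3=5/9 ∈ [5/9, 19/27) → index 4
j=4: u_4=13/18 ∈ [19/27, 1) → index 5
j=5: u_5=8/9 ∈ [19/27, 1) → index 5

0 2 2 4 5 5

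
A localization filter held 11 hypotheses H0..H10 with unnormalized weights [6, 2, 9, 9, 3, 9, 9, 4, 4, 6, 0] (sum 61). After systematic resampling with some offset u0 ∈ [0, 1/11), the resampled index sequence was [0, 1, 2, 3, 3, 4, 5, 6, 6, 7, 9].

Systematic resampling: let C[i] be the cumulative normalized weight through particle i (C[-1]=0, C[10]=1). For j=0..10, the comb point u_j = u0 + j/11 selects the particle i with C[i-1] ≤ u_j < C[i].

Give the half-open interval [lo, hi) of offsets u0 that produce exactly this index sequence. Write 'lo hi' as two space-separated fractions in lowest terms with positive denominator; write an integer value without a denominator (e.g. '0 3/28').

C = [6/61, 8/61, 17/61, 26/61, 29/61, 38/61, 47/61, 51/61, 55/61, 1, 1]
j=0 picked index 0: u0 ∈ [0, 6/61)
j=1 picked index 1: u0 ∈ [5/671, 27/671)
j=2 picked index 2: u0 ∈ [-34/671, 65/671)
j=3 picked index 3: u0 ∈ [4/671, 103/671)
j=4 picked index 3: u0 ∈ [-57/671, 42/671)
j=5 picked index 4: u0 ∈ [-19/671, 14/671)
j=6 picked index 5: u0 ∈ [-47/671, 52/671)
j=7 picked index 6: u0 ∈ [-9/671, 90/671)
j=8 picked index 6: u0 ∈ [-70/671, 29/671)
j=9 picked index 7: u0 ∈ [-32/671, 12/671)
j=10 picked index 9: u0 ∈ [-5/671, 1/11)
intersection: [5/671, 12/671)

5/671 12/671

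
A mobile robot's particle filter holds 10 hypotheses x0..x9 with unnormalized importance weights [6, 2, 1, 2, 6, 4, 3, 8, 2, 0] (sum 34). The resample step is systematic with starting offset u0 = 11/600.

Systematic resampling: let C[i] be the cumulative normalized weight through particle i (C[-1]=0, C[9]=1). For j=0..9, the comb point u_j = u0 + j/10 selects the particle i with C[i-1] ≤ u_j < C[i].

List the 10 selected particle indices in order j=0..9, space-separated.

0 0 1 3 4 5 6 7 7 7

C = [3/17, 4/17, 9/34, 11/34, 1/2, 21/34, 12/17, 16/17, 1, 1]
j=0: u_0=11/600 ∈ [0, 3/17) → index 0
j=1: u_1=71/600 ∈ [0, 3/17) → index 0
j=2: u_2=131/600 ∈ [3/17, 4/17) → index 1
j=3: u_3=191/600 ∈ [9/34, 11/34) → index 3
j=4: u_4=251/600 ∈ [11/34, 1/2) → index 4
j=5: u_5=311/600 ∈ [1/2, 21/34) → index 5
j=6: u_6=371/600 ∈ [21/34, 12/17) → index 6
j=7: u_7=431/600 ∈ [12/17, 16/17) → index 7
j=8: u_8=491/600 ∈ [12/17, 16/17) → index 7
j=9: u_9=551/600 ∈ [12/17, 16/17) → index 7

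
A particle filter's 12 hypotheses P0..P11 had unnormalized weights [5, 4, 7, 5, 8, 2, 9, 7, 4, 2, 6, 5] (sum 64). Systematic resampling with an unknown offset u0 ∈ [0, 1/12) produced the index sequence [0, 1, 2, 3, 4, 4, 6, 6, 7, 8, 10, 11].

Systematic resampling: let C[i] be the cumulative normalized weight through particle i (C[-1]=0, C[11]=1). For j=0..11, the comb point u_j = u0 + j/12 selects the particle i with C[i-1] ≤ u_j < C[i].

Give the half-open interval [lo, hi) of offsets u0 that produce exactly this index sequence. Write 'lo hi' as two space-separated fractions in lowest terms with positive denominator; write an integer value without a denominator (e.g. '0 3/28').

1/192 7/192

C = [5/64, 9/64, 1/4, 21/64, 29/64, 31/64, 5/8, 47/64, 51/64, 53/64, 59/64, 1]
j=0 picked index 0: u0 ∈ [0, 5/64)
j=1 picked index 1: u0 ∈ [-1/192, 11/192)
j=2 picked index 2: u0 ∈ [-5/192, 1/12)
j=3 picked index 3: u0 ∈ [0, 5/64)
j=4 picked index 4: u0 ∈ [-1/192, 23/192)
j=5 picked index 4: u0 ∈ [-17/192, 7/192)
j=6 picked index 6: u0 ∈ [-1/64, 1/8)
j=7 picked index 6: u0 ∈ [-19/192, 1/24)
j=8 picked index 7: u0 ∈ [-1/24, 13/192)
j=9 picked index 8: u0 ∈ [-1/64, 3/64)
j=10 picked index 10: u0 ∈ [-1/192, 17/192)
j=11 picked index 11: u0 ∈ [1/192, 1/12)
intersection: [1/192, 7/192)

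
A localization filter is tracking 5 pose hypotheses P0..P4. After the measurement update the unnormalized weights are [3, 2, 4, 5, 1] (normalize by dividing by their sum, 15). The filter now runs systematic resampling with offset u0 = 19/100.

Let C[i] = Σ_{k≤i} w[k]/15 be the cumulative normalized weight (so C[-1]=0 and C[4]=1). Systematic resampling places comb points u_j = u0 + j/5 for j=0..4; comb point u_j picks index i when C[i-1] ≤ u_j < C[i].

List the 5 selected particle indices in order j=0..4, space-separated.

0 2 2 3 4

C = [1/5, 1/3, 3/5, 14/15, 1]
j=0: u_0=19/100 ∈ [0, 1/5) → index 0
j=1: u_1=39/100 ∈ [1/3, 3/5) → index 2
j=2: u_2=59/100 ∈ [1/3, 3/5) → index 2
j=3: u_3=79/100 ∈ [3/5, 14/15) → index 3
j=4: u_4=99/100 ∈ [14/15, 1) → index 4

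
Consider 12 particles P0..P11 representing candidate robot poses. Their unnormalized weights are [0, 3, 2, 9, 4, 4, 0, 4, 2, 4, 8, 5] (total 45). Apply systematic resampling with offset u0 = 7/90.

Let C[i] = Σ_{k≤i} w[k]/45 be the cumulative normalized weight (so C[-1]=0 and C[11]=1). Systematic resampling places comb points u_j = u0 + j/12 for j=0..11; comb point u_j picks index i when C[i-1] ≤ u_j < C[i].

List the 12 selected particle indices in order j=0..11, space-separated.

C = [0, 1/15, 1/9, 14/45, 2/5, 22/45, 22/45, 26/45, 28/45, 32/45, 8/9, 1]
j=0: u_0=7/90 ∈ [1/15, 1/9) → index 2
j=1: u_1=29/180 ∈ [1/9, 14/45) → index 3
j=2: u_2=11/45 ∈ [1/9, 14/45) → index 3
j=3: u_3=59/180 ∈ [14/45, 2/5) → index 4
j=4: u_4=37/90 ∈ [2/5, 22/45) → index 5
j=5: u_5=89/180 ∈ [22/45, 26/45) → index 7
j=6: u_6=26/45 ∈ [26/45, 28/45) → index 8
j=7: u_7=119/180 ∈ [28/45, 32/45) → index 9
j=8: u_8=67/90 ∈ [32/45, 8/9) → index 10
j=9: u_9=149/180 ∈ [32/45, 8/9) → index 10
j=10: u_10=41/45 ∈ [8/9, 1) → index 11
j=11: u_11=179/180 ∈ [8/9, 1) → index 11

2 3 3 4 5 7 8 9 10 10 11 11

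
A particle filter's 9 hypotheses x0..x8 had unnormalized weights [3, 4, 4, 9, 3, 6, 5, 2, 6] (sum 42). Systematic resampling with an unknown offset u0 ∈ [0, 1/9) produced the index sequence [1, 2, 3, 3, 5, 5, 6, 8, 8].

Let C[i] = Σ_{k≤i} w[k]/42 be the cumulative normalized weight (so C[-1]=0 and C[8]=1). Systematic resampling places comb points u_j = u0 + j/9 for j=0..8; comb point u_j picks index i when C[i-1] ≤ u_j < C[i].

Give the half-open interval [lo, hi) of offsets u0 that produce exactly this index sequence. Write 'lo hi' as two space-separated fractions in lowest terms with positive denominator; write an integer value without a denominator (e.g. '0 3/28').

C = [1/14, 1/6, 11/42, 10/21, 23/42, 29/42, 17/21, 6/7, 1]
j=0 picked index 1: u0 ∈ [1/14, 1/6)
j=1 picked index 2: u0 ∈ [1/18, 19/126)
j=2 picked index 3: u0 ∈ [5/126, 16/63)
j=3 picked index 3: u0 ∈ [-1/14, 1/7)
j=4 picked index 5: u0 ∈ [13/126, 31/126)
j=5 picked index 5: u0 ∈ [-1/126, 17/126)
j=6 picked index 6: u0 ∈ [1/42, 1/7)
j=7 picked index 8: u0 ∈ [5/63, 2/9)
j=8 picked index 8: u0 ∈ [-2/63, 1/9)
intersection: [13/126, 1/9)

13/126 1/9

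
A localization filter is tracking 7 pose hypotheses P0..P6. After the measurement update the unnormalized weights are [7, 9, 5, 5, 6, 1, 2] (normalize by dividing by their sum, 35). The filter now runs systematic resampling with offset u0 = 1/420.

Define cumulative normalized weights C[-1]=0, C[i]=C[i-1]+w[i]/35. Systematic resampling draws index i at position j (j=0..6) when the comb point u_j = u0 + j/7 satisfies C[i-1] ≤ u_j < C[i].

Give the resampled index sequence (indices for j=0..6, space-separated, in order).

0 0 1 1 2 3 4

C = [1/5, 16/35, 3/5, 26/35, 32/35, 33/35, 1]
j=0: u_0=1/420 ∈ [0, 1/5) → index 0
j=1: u_1=61/420 ∈ [0, 1/5) → index 0
j=2: u_2=121/420 ∈ [1/5, 16/35) → index 1
j=3: u_3=181/420 ∈ [1/5, 16/35) → index 1
j=4: u_4=241/420 ∈ [16/35, 3/5) → index 2
j=5: u_5=43/60 ∈ [3/5, 26/35) → index 3
j=6: u_6=361/420 ∈ [26/35, 32/35) → index 4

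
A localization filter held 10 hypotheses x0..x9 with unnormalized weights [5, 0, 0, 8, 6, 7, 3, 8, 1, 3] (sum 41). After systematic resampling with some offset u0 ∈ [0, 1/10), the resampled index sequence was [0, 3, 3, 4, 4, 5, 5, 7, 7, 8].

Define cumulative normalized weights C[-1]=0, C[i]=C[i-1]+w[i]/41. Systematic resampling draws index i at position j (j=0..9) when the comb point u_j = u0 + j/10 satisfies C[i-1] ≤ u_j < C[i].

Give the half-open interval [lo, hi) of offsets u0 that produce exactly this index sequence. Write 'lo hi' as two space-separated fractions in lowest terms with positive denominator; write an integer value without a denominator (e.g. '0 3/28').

9/410 11/410

C = [5/41, 5/41, 5/41, 13/41, 19/41, 26/41, 29/41, 37/41, 38/41, 1]
j=0 picked index 0: u0 ∈ [0, 5/41)
j=1 picked index 3: u0 ∈ [9/410, 89/410)
j=2 picked index 3: u0 ∈ [-16/205, 24/205)
j=3 picked index 4: u0 ∈ [7/410, 67/410)
j=4 picked index 4: u0 ∈ [-17/205, 13/205)
j=5 picked index 5: u0 ∈ [-3/82, 11/82)
j=6 picked index 5: u0 ∈ [-28/205, 7/205)
j=7 picked index 7: u0 ∈ [3/410, 83/410)
j=8 picked index 7: u0 ∈ [-19/205, 21/205)
j=9 picked index 8: u0 ∈ [1/410, 11/410)
intersection: [9/410, 11/410)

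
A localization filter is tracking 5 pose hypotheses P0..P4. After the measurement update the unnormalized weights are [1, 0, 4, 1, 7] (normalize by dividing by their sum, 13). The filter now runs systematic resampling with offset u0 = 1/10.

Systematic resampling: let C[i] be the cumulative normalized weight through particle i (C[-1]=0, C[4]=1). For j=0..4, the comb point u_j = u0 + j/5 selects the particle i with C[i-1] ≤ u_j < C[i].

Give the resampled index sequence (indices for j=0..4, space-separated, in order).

2 2 4 4 4

C = [1/13, 1/13, 5/13, 6/13, 1]
j=0: u_0=1/10 ∈ [1/13, 5/13) → index 2
j=1: u_1=3/10 ∈ [1/13, 5/13) → index 2
j=2: u_2=1/2 ∈ [6/13, 1) → index 4
j=3: u_3=7/10 ∈ [6/13, 1) → index 4
j=4: u_4=9/10 ∈ [6/13, 1) → index 4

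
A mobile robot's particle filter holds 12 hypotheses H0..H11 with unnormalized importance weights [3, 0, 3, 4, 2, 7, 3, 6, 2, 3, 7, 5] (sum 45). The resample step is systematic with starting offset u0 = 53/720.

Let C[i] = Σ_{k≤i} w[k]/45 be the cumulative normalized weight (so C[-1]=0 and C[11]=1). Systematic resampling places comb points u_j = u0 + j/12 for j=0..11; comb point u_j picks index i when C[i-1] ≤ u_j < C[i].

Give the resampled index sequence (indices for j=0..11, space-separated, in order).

2 3 4 5 5 7 7 8 10 10 11 11

C = [1/15, 1/15, 2/15, 2/9, 4/15, 19/45, 22/45, 28/45, 2/3, 11/15, 8/9, 1]
j=0: u_0=53/720 ∈ [1/15, 2/15) → index 2
j=1: u_1=113/720 ∈ [2/15, 2/9) → index 3
j=2: u_2=173/720 ∈ [2/9, 4/15) → index 4
j=3: u_3=233/720 ∈ [4/15, 19/45) → index 5
j=4: u_4=293/720 ∈ [4/15, 19/45) → index 5
j=5: u_5=353/720 ∈ [22/45, 28/45) → index 7
j=6: u_6=413/720 ∈ [22/45, 28/45) → index 7
j=7: u_7=473/720 ∈ [28/45, 2/3) → index 8
j=8: u_8=533/720 ∈ [11/15, 8/9) → index 10
j=9: u_9=593/720 ∈ [11/15, 8/9) → index 10
j=10: u_10=653/720 ∈ [8/9, 1) → index 11
j=11: u_11=713/720 ∈ [8/9, 1) → index 11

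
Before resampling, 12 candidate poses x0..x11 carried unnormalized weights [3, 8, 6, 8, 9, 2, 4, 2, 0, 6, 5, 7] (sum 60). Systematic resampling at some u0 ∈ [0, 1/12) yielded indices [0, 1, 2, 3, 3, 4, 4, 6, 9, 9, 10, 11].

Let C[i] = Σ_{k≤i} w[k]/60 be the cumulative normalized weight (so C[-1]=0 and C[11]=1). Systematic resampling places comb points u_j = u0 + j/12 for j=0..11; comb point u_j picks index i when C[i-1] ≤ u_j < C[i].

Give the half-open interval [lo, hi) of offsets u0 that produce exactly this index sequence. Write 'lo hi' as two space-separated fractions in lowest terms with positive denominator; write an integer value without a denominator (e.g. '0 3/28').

1/30 1/20

C = [1/20, 11/60, 17/60, 5/12, 17/30, 3/5, 2/3, 7/10, 7/10, 4/5, 53/60, 1]
j=0 picked index 0: u0 ∈ [0, 1/20)
j=1 picked index 1: u0 ∈ [-1/30, 1/10)
j=2 picked index 2: u0 ∈ [1/60, 7/60)
j=3 picked index 3: u0 ∈ [1/30, 1/6)
j=4 picked index 3: u0 ∈ [-1/20, 1/12)
j=5 picked index 4: u0 ∈ [0, 3/20)
j=6 picked index 4: u0 ∈ [-1/12, 1/15)
j=7 picked index 6: u0 ∈ [1/60, 1/12)
j=8 picked index 9: u0 ∈ [1/30, 2/15)
j=9 picked index 9: u0 ∈ [-1/20, 1/20)
j=10 picked index 10: u0 ∈ [-1/30, 1/20)
j=11 picked index 11: u0 ∈ [-1/30, 1/12)
intersection: [1/30, 1/20)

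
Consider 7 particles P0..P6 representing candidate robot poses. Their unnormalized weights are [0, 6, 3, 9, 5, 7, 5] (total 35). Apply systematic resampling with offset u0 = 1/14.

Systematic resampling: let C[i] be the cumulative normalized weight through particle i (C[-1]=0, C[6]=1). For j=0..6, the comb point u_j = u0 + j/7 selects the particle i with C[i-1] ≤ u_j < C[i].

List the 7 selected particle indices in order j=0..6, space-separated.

C = [0, 6/35, 9/35, 18/35, 23/35, 6/7, 1]
j=0: u_0=1/14 ∈ [0, 6/35) → index 1
j=1: u_1=3/14 ∈ [6/35, 9/35) → index 2
j=2: u_2=5/14 ∈ [9/35, 18/35) → index 3
j=3: u_3=1/2 ∈ [9/35, 18/35) → index 3
j=4: u_4=9/14 ∈ [18/35, 23/35) → index 4
j=5: u_5=11/14 ∈ [23/35, 6/7) → index 5
j=6: u_6=13/14 ∈ [6/7, 1) → index 6

1 2 3 3 4 5 6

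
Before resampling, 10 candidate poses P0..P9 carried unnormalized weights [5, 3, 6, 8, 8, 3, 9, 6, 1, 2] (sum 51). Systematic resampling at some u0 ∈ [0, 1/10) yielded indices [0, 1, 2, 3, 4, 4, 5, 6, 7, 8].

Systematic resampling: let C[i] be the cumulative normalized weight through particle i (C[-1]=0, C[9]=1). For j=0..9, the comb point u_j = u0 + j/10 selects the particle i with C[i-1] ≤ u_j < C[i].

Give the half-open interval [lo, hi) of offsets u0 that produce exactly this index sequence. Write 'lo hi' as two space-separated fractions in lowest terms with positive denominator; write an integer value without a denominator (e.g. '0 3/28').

C = [5/51, 8/51, 14/51, 22/51, 10/17, 11/17, 14/17, 16/17, 49/51, 1]
j=0 picked index 0: u0 ∈ [0, 5/51)
j=1 picked index 1: u0 ∈ [-1/510, 29/510)
j=2 picked index 2: u0 ∈ [-11/255, 19/255)
j=3 picked index 3: u0 ∈ [-13/510, 67/510)
j=4 picked index 4: u0 ∈ [8/255, 16/85)
j=5 picked index 4: u0 ∈ [-7/102, 3/34)
j=6 picked index 5: u0 ∈ [-1/85, 4/85)
j=7 picked index 6: u0 ∈ [-9/170, 21/170)
j=8 picked index 7: u0 ∈ [2/85, 12/85)
j=9 picked index 8: u0 ∈ [7/170, 31/510)
intersection: [7/170, 4/85)

7/170 4/85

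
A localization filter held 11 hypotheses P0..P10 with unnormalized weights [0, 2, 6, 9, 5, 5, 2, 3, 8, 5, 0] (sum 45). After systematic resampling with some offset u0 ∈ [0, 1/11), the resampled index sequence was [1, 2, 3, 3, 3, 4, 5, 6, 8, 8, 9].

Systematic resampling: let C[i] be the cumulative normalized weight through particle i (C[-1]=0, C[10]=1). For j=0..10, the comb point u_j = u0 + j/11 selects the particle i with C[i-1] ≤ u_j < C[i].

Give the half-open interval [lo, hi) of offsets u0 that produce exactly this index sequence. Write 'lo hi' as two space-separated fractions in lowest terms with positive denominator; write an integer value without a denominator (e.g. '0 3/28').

C = [0, 2/45, 8/45, 17/45, 22/45, 3/5, 29/45, 32/45, 8/9, 1, 1]
j=0 picked index 1: u0 ∈ [0, 2/45)
j=1 picked index 2: u0 ∈ [-23/495, 43/495)
j=2 picked index 3: u0 ∈ [-2/495, 97/495)
j=3 picked index 3: u0 ∈ [-47/495, 52/495)
j=4 picked index 3: u0 ∈ [-92/495, 7/495)
j=5 picked index 4: u0 ∈ [-38/495, 17/495)
j=6 picked index 5: u0 ∈ [-28/495, 3/55)
j=7 picked index 6: u0 ∈ [-2/55, 4/495)
j=8 picked index 8: u0 ∈ [-8/495, 16/99)
j=9 picked index 8: u0 ∈ [-53/495, 7/99)
j=10 picked index 9: u0 ∈ [-2/99, 1/11)
intersection: [0, 4/495)

0 4/495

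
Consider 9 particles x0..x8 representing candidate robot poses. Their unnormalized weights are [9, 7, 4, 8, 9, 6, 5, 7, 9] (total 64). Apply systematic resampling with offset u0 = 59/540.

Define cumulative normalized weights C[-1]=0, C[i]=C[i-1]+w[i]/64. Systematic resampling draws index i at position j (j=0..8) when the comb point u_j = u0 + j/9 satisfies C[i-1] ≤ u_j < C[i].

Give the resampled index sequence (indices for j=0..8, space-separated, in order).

0 1 3 4 4 5 7 8 8

C = [9/64, 1/4, 5/16, 7/16, 37/64, 43/64, 3/4, 55/64, 1]
j=0: u_0=59/540 ∈ [0, 9/64) → index 0
j=1: u_1=119/540 ∈ [9/64, 1/4) → index 1
j=2: u_2=179/540 ∈ [5/16, 7/16) → index 3
j=3: u_3=239/540 ∈ [7/16, 37/64) → index 4
j=4: u_4=299/540 ∈ [7/16, 37/64) → index 4
j=5: u_5=359/540 ∈ [37/64, 43/64) → index 5
j=6: u_6=419/540 ∈ [3/4, 55/64) → index 7
j=7: u_7=479/540 ∈ [55/64, 1) → index 8
j=8: u_8=539/540 ∈ [55/64, 1) → index 8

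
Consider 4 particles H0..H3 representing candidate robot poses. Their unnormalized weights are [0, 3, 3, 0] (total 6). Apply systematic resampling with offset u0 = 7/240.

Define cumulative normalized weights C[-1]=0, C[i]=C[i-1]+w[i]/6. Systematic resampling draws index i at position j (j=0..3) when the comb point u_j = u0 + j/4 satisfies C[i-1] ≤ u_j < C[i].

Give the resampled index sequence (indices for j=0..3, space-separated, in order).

1 1 2 2

C = [0, 1/2, 1, 1]
j=0: u_0=7/240 ∈ [0, 1/2) → index 1
j=1: u_1=67/240 ∈ [0, 1/2) → index 1
j=2: u_2=127/240 ∈ [1/2, 1) → index 2
j=3: u_3=187/240 ∈ [1/2, 1) → index 2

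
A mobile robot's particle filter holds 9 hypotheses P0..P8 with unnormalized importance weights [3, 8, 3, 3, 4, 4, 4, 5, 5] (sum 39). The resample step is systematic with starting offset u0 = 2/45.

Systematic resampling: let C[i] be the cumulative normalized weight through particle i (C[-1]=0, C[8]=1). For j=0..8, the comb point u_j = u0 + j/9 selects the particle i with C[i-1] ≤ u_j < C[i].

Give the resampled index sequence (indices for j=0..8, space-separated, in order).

0 1 1 3 4 5 6 7 8

C = [1/13, 11/39, 14/39, 17/39, 7/13, 25/39, 29/39, 34/39, 1]
j=0: u_0=2/45 ∈ [0, 1/13) → index 0
j=1: u_1=7/45 ∈ [1/13, 11/39) → index 1
j=2: u_2=4/15 ∈ [1/13, 11/39) → index 1
j=3: u_3=17/45 ∈ [14/39, 17/39) → index 3
j=4: u_4=22/45 ∈ [17/39, 7/13) → index 4
j=5: u_5=3/5 ∈ [7/13, 25/39) → index 5
j=6: u_6=32/45 ∈ [25/39, 29/39) → index 6
j=7: u_7=37/45 ∈ [29/39, 34/39) → index 7
j=8: u_8=14/15 ∈ [34/39, 1) → index 8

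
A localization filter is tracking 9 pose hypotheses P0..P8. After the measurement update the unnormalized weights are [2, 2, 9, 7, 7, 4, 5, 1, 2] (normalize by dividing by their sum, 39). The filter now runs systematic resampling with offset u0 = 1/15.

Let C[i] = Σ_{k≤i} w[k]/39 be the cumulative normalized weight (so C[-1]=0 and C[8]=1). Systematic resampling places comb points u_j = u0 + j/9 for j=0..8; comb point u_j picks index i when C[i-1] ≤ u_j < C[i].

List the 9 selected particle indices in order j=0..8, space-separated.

C = [2/39, 4/39, 1/3, 20/39, 9/13, 31/39, 12/13, 37/39, 1]
j=0: u_0=1/15 ∈ [2/39, 4/39) → index 1
j=1: u_1=8/45 ∈ [4/39, 1/3) → index 2
j=2: u_2=13/45 ∈ [4/39, 1/3) → index 2
j=3: u_3=2/5 ∈ [1/3, 20/39) → index 3
j=4: u_4=23/45 ∈ [1/3, 20/39) → index 3
j=5: u_5=28/45 ∈ [20/39, 9/13) → index 4
j=6: u_6=11/15 ∈ [9/13, 31/39) → index 5
j=7: u_7=38/45 ∈ [31/39, 12/13) → index 6
j=8: u_8=43/45 ∈ [37/39, 1) → index 8

1 2 2 3 3 4 5 6 8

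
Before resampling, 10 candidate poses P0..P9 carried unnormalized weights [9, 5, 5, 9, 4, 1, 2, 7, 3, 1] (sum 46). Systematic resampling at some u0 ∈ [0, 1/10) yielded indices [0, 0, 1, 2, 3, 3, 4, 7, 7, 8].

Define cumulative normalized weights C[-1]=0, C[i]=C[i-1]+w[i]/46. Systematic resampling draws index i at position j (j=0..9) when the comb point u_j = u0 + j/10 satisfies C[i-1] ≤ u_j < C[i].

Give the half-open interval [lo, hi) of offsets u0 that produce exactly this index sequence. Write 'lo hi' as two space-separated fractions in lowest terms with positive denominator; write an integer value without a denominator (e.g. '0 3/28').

7/115 9/115

C = [9/46, 7/23, 19/46, 14/23, 16/23, 33/46, 35/46, 21/23, 45/46, 1]
j=0 picked index 0: u0 ∈ [0, 9/46)
j=1 picked index 0: u0 ∈ [-1/10, 11/115)
j=2 picked index 1: u0 ∈ [-1/230, 12/115)
j=3 picked index 2: u0 ∈ [1/230, 13/115)
j=4 picked index 3: u0 ∈ [3/230, 24/115)
j=5 picked index 3: u0 ∈ [-2/23, 5/46)
j=6 picked index 4: u0 ∈ [1/115, 11/115)
j=7 picked index 7: u0 ∈ [7/115, 49/230)
j=8 picked index 7: u0 ∈ [-9/230, 13/115)
j=9 picked index 8: u0 ∈ [3/230, 9/115)
intersection: [7/115, 9/115)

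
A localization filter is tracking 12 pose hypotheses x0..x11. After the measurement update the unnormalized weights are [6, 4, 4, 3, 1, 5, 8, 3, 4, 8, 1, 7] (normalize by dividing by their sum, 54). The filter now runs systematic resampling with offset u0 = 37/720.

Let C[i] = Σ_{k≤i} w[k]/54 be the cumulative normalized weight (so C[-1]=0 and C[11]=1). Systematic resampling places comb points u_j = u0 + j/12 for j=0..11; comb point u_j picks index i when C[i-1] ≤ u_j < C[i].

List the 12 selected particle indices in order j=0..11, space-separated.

C = [1/9, 5/27, 7/27, 17/54, 1/3, 23/54, 31/54, 17/27, 19/27, 23/27, 47/54, 1]
j=0: u_0=37/720 ∈ [0, 1/9) → index 0
j=1: u_1=97/720 ∈ [1/9, 5/27) → index 1
j=2: u_2=157/720 ∈ [5/27, 7/27) → index 2
j=3: u_3=217/720 ∈ [7/27, 17/54) → index 3
j=4: u_4=277/720 ∈ [1/3, 23/54) → index 5
j=5: u_5=337/720 ∈ [23/54, 31/54) → index 6
j=6: u_6=397/720 ∈ [23/54, 31/54) → index 6
j=7: u_7=457/720 ∈ [17/27, 19/27) → index 8
j=8: u_8=517/720 ∈ [19/27, 23/27) → index 9
j=9: u_9=577/720 ∈ [19/27, 23/27) → index 9
j=10: u_10=637/720 ∈ [47/54, 1) → index 11
j=11: u_11=697/720 ∈ [47/54, 1) → index 11

0 1 2 3 5 6 6 8 9 9 11 11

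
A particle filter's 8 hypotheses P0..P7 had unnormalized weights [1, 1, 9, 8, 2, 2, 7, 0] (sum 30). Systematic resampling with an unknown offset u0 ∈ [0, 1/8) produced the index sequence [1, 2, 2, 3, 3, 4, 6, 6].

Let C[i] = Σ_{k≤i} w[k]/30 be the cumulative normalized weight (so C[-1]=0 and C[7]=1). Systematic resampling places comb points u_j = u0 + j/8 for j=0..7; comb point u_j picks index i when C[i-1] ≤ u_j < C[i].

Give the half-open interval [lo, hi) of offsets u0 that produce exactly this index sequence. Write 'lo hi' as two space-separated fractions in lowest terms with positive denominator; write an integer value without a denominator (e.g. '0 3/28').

C = [1/30, 1/15, 11/30, 19/30, 7/10, 23/30, 1, 1]
j=0 picked index 1: u0 ∈ [1/30, 1/15)
j=1 picked index 2: u0 ∈ [-7/120, 29/120)
j=2 picked index 2: u0 ∈ [-11/60, 7/60)
j=3 picked index 3: u0 ∈ [-1/120, 31/120)
j=4 picked index 3: u0 ∈ [-2/15, 2/15)
j=5 picked index 4: u0 ∈ [1/120, 3/40)
j=6 picked index 6: u0 ∈ [1/60, 1/4)
j=7 picked index 6: u0 ∈ [-13/120, 1/8)
intersection: [1/30, 1/15)

1/30 1/15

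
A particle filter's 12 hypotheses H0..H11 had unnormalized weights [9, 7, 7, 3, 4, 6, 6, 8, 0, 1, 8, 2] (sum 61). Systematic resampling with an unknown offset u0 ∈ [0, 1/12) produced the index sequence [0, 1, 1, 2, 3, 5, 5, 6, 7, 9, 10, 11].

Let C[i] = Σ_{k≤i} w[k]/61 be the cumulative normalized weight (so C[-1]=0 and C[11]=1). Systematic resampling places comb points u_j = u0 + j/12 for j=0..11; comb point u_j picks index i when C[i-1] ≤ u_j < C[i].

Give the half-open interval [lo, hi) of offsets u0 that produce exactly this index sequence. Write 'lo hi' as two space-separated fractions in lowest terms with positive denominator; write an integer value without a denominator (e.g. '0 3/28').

C = [9/61, 16/61, 23/61, 26/61, 30/61, 36/61, 42/61, 50/61, 50/61, 51/61, 59/61, 1]
j=0 picked index 0: u0 ∈ [0, 9/61)
j=1 picked index 1: u0 ∈ [47/732, 131/732)
j=2 picked index 1: u0 ∈ [-7/366, 35/366)
j=3 picked index 2: u0 ∈ [3/244, 31/244)
j=4 picked index 3: u0 ∈ [8/183, 17/183)
j=5 picked index 5: u0 ∈ [55/732, 127/732)
j=6 picked index 5: u0 ∈ [-1/122, 11/122)
j=7 picked index 6: u0 ∈ [5/732, 77/732)
j=8 picked index 7: u0 ∈ [4/183, 28/183)
j=9 picked index 9: u0 ∈ [17/244, 21/244)
j=10 picked index 10: u0 ∈ [1/366, 49/366)
j=11 picked index 11: u0 ∈ [37/732, 1/12)
intersection: [55/732, 1/12)

55/732 1/12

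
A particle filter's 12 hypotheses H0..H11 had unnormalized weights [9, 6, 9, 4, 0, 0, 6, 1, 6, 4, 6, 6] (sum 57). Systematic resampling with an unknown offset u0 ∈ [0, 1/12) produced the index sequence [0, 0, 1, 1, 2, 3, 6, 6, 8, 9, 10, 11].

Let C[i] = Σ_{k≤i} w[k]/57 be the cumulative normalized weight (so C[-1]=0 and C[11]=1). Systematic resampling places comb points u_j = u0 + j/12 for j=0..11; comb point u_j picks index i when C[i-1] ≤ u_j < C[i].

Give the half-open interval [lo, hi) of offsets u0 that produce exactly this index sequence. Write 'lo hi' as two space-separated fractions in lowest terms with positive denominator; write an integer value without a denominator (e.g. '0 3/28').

C = [3/19, 5/19, 8/19, 28/57, 28/57, 28/57, 34/57, 35/57, 41/57, 15/19, 17/19, 1]
j=0 picked index 0: u0 ∈ [0, 3/19)
j=1 picked index 0: u0 ∈ [-1/12, 17/228)
j=2 picked index 1: u0 ∈ [-1/114, 11/114)
j=3 picked index 1: u0 ∈ [-7/76, 1/76)
j=4 picked index 2: u0 ∈ [-4/57, 5/57)
j=5 picked index 3: u0 ∈ [1/228, 17/228)
j=6 picked index 6: u0 ∈ [-1/114, 11/114)
j=7 picked index 6: u0 ∈ [-7/76, 1/76)
j=8 picked index 8: u0 ∈ [-1/19, 1/19)
j=9 picked index 9: u0 ∈ [-7/228, 3/76)
j=10 picked index 10: u0 ∈ [-5/114, 7/114)
j=11 picked index 11: u0 ∈ [-5/228, 1/12)
intersection: [1/228, 1/76)

1/228 1/76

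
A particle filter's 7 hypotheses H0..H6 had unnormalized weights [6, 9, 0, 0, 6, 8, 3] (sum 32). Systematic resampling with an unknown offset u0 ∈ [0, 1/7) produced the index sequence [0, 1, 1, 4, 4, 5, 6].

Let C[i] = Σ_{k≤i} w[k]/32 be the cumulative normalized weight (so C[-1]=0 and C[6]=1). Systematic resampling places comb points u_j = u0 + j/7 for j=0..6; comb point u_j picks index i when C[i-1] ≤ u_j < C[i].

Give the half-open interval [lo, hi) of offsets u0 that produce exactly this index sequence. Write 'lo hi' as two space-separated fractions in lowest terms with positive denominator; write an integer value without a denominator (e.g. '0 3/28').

11/224 19/224

C = [3/16, 15/32, 15/32, 15/32, 21/32, 29/32, 1]
j=0 picked index 0: u0 ∈ [0, 3/16)
j=1 picked index 1: u0 ∈ [5/112, 73/224)
j=2 picked index 1: u0 ∈ [-11/112, 41/224)
j=3 picked index 4: u0 ∈ [9/224, 51/224)
j=4 picked index 4: u0 ∈ [-23/224, 19/224)
j=5 picked index 5: u0 ∈ [-13/224, 43/224)
j=6 picked index 6: u0 ∈ [11/224, 1/7)
intersection: [11/224, 19/224)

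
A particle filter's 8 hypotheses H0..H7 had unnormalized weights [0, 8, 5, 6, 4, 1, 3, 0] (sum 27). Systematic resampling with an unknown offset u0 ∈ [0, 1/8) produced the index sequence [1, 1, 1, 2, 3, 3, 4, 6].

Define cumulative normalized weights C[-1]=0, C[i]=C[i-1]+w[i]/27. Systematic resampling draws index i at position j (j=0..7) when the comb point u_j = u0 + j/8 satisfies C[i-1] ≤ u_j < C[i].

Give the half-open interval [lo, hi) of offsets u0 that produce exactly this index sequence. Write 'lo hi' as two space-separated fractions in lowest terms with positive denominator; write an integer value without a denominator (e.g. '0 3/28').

1/72 5/108

C = [0, 8/27, 13/27, 19/27, 23/27, 8/9, 1, 1]
j=0 picked index 1: u0 ∈ [0, 8/27)
j=1 picked index 1: u0 ∈ [-1/8, 37/216)
j=2 picked index 1: u0 ∈ [-1/4, 5/108)
j=3 picked index 2: u0 ∈ [-17/216, 23/216)
j=4 picked index 3: u0 ∈ [-1/54, 11/54)
j=5 picked index 3: u0 ∈ [-31/216, 17/216)
j=6 picked index 4: u0 ∈ [-5/108, 11/108)
j=7 picked index 6: u0 ∈ [1/72, 1/8)
intersection: [1/72, 5/108)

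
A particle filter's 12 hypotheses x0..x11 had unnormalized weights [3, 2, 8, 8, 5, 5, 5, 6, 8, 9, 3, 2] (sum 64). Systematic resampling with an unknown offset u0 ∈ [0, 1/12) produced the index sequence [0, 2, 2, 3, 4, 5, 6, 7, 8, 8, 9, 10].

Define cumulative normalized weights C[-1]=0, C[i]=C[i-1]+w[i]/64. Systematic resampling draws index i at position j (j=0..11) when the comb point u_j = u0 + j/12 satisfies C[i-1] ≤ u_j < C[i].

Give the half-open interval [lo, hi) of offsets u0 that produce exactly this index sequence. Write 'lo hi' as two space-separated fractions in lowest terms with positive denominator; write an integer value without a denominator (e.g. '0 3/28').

1/192 1/32

C = [3/64, 5/64, 13/64, 21/64, 13/32, 31/64, 9/16, 21/32, 25/32, 59/64, 31/32, 1]
j=0 picked index 0: u0 ∈ [0, 3/64)
j=1 picked index 2: u0 ∈ [-1/192, 23/192)
j=2 picked index 2: u0 ∈ [-17/192, 7/192)
j=3 picked index 3: u0 ∈ [-3/64, 5/64)
j=4 picked index 4: u0 ∈ [-1/192, 7/96)
j=5 picked index 5: u0 ∈ [-1/96, 13/192)
j=6 picked index 6: u0 ∈ [-1/64, 1/16)
j=7 picked index 7: u0 ∈ [-1/48, 7/96)
j=8 picked index 8: u0 ∈ [-1/96, 11/96)
j=9 picked index 8: u0 ∈ [-3/32, 1/32)
j=10 picked index 9: u0 ∈ [-5/96, 17/192)
j=11 picked index 10: u0 ∈ [1/192, 5/96)
intersection: [1/192, 1/32)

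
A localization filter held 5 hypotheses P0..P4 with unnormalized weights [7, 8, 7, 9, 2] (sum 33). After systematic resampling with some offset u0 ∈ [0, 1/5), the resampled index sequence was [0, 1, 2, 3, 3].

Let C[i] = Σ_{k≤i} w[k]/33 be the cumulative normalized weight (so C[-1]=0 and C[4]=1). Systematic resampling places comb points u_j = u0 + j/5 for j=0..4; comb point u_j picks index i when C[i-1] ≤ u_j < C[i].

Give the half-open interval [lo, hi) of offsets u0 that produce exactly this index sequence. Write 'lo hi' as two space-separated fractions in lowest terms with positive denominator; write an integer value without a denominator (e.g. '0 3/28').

C = [7/33, 5/11, 2/3, 31/33, 1]
j=0 picked index 0: u0 ∈ [0, 7/33)
j=1 picked index 1: u0 ∈ [2/165, 14/55)
j=2 picked index 2: u0 ∈ [3/55, 4/15)
j=3 picked index 3: u0 ∈ [1/15, 56/165)
j=4 picked index 3: u0 ∈ [-2/15, 23/165)
intersection: [1/15, 23/165)

1/15 23/165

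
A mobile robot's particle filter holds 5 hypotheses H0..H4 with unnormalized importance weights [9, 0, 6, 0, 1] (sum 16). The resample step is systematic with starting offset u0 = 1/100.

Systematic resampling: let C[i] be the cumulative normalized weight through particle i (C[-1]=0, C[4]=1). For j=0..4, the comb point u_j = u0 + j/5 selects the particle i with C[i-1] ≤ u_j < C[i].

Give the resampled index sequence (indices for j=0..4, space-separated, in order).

0 0 0 2 2

C = [9/16, 9/16, 15/16, 15/16, 1]
j=0: u_0=1/100 ∈ [0, 9/16) → index 0
j=1: u_1=21/100 ∈ [0, 9/16) → index 0
j=2: u_2=41/100 ∈ [0, 9/16) → index 0
j=3: u_3=61/100 ∈ [9/16, 15/16) → index 2
j=4: u_4=81/100 ∈ [9/16, 15/16) → index 2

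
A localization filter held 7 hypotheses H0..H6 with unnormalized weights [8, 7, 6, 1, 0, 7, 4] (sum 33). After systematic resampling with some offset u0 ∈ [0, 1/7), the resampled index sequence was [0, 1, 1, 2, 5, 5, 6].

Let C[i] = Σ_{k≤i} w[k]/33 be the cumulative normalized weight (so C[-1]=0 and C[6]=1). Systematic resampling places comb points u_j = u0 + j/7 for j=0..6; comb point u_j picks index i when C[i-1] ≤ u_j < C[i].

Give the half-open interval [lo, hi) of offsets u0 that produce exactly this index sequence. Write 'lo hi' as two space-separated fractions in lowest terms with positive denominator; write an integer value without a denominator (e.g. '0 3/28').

23/231 1/7

C = [8/33, 5/11, 7/11, 2/3, 2/3, 29/33, 1]
j=0 picked index 0: u0 ∈ [0, 8/33)
j=1 picked index 1: u0 ∈ [23/231, 24/77)
j=2 picked index 1: u0 ∈ [-10/231, 13/77)
j=3 picked index 2: u0 ∈ [2/77, 16/77)
j=4 picked index 5: u0 ∈ [2/21, 71/231)
j=5 picked index 5: u0 ∈ [-1/21, 38/231)
j=6 picked index 6: u0 ∈ [5/231, 1/7)
intersection: [23/231, 1/7)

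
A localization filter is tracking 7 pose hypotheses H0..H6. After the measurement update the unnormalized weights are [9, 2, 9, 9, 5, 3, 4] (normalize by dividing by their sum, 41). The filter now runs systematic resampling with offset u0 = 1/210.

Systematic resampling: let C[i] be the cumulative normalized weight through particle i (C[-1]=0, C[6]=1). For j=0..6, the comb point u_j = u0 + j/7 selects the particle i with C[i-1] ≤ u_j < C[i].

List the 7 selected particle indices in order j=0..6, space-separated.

0 0 2 2 3 4 5

C = [9/41, 11/41, 20/41, 29/41, 34/41, 37/41, 1]
j=0: u_0=1/210 ∈ [0, 9/41) → index 0
j=1: u_1=31/210 ∈ [0, 9/41) → index 0
j=2: u_2=61/210 ∈ [11/41, 20/41) → index 2
j=3: u_3=13/30 ∈ [11/41, 20/41) → index 2
j=4: u_4=121/210 ∈ [20/41, 29/41) → index 3
j=5: u_5=151/210 ∈ [29/41, 34/41) → index 4
j=6: u_6=181/210 ∈ [34/41, 37/41) → index 5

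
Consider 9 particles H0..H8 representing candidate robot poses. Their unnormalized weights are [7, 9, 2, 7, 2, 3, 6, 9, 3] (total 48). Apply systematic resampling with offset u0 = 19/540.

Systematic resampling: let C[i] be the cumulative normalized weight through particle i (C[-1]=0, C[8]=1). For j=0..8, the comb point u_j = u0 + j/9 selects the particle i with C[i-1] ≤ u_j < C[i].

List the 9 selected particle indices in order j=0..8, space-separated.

0 1 1 2 3 5 6 7 7

C = [7/48, 1/3, 3/8, 25/48, 9/16, 5/8, 3/4, 15/16, 1]
j=0: u_0=19/540 ∈ [0, 7/48) → index 0
j=1: u_1=79/540 ∈ [7/48, 1/3) → index 1
j=2: u_2=139/540 ∈ [7/48, 1/3) → index 1
j=3: u_3=199/540 ∈ [1/3, 3/8) → index 2
j=4: u_4=259/540 ∈ [3/8, 25/48) → index 3
j=5: u_5=319/540 ∈ [9/16, 5/8) → index 5
j=6: u_6=379/540 ∈ [5/8, 3/4) → index 6
j=7: u_7=439/540 ∈ [3/4, 15/16) → index 7
j=8: u_8=499/540 ∈ [3/4, 15/16) → index 7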